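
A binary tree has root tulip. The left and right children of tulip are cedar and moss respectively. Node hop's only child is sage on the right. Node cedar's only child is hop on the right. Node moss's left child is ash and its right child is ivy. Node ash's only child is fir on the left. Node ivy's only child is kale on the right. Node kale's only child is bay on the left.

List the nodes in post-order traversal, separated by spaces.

Post-order visits the left subtree, then the right subtree, then the node.
At tulip: go left to cedar.
  At cedar: no left child.
  At cedar: go right to hop.
    At hop: no left child.
    At hop: go right to sage.
      sage is a leaf — visit sage.
    Visit hop.
  Visit cedar.
At tulip: go right to moss.
  At moss: go left to ash.
    At ash: go left to fir.
      fir is a leaf — visit fir.
    At ash: no right child.
    Visit ash.
  At moss: go right to ivy.
    At ivy: no left child.
    At ivy: go right to kale.
      At kale: go left to bay.
        bay is a leaf — visit bay.
      At kale: no right child.
      Visit kale.
    Visit ivy.
  Visit moss.
Visit tulip.

sage hop cedar fir ash bay kale ivy moss tulip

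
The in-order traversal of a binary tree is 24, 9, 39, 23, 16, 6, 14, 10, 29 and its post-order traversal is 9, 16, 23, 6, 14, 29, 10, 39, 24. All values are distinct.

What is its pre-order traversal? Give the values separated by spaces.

24 39 9 10 14 6 23 16 29

The last element of post-order is the root; it splits in-order into left and right subtrees.
Root 24: left subtree has 0 nodes { }, right has 8 {9, 39, 23, 16, 6, 14, 10, 29}.
  Root 39: left subtree has 1 node {9}, right has 6 {23, 16, 6, 14, 10, 29}.
    Root 10: left subtree has 4 nodes {23, 16, 6, 14}, right has 1 {29}.
      Root 14: left subtree has 3 nodes {23, 16, 6}, right has 0 { }.
        Root 6: left subtree has 2 nodes {23, 16}, right has 0 { }.
          Root 23: left subtree has 0 nodes { }, right has 1 {16}.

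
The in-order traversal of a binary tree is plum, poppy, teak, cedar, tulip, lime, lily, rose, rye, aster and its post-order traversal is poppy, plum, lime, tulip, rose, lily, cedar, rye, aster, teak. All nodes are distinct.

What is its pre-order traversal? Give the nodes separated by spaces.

The last element of post-order is the root; it splits in-order into left and right subtrees.
Root teak: left subtree has 2 nodes {plum, poppy}, right has 7 {cedar, tulip, lime, lily, rose, rye, aster}.
  Root plum: left subtree has 0 nodes { }, right has 1 {poppy}.
  Root aster: left subtree has 6 nodes {cedar, tulip, lime, lily, rose, rye}, right has 0 { }.
    Root rye: left subtree has 5 nodes {cedar, tulip, lime, lily, rose}, right has 0 { }.
      Root cedar: left subtree has 0 nodes { }, right has 4 {tulip, lime, lily, rose}.
        Root lily: left subtree has 2 nodes {tulip, lime}, right has 1 {rose}.
          Root tulip: left subtree has 0 nodes { }, right has 1 {lime}.

teak plum poppy aster rye cedar lily tulip lime rose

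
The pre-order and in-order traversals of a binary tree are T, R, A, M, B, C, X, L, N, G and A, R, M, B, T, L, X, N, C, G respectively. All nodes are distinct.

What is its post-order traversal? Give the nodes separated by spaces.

A B M R L N X G C T

The first element of pre-order is the root; it splits in-order into left and right subtrees.
Root T: left subtree has 4 nodes {A, R, M, B}, right has 5 {L, X, N, C, G}.
  Root R: left subtree has 1 node {A}, right has 2 {M, B}.
    Root M: left subtree has 0 nodes { }, right has 1 {B}.
  Root C: left subtree has 3 nodes {L, X, N}, right has 1 {G}.
    Root X: left subtree has 1 node {L}, right has 1 {N}.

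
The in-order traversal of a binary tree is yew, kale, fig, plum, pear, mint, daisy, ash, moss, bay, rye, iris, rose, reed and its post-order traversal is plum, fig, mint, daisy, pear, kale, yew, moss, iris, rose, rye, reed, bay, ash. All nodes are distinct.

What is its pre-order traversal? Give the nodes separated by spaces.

The last element of post-order is the root; it splits in-order into left and right subtrees.
Root ash: left subtree has 7 nodes {yew, kale, fig, plum, pear, mint, daisy}, right has 6 {moss, bay, rye, iris, rose, reed}.
  Root yew: left subtree has 0 nodes { }, right has 6 {kale, fig, plum, pear, mint, daisy}.
    Root kale: left subtree has 0 nodes { }, right has 5 {fig, plum, pear, mint, daisy}.
      Root pear: left subtree has 2 nodes {fig, plum}, right has 2 {mint, daisy}.
        Root fig: left subtree has 0 nodes { }, right has 1 {plum}.
        Root daisy: left subtree has 1 node {mint}, right has 0 { }.
  Root bay: left subtree has 1 node {moss}, right has 4 {rye, iris, rose, reed}.
    Root reed: left subtree has 3 nodes {rye, iris, rose}, right has 0 { }.
      Root rye: left subtree has 0 nodes { }, right has 2 {iris, rose}.
        Root rose: left subtree has 1 node {iris}, right has 0 { }.

ash yew kale pear fig plum daisy mint bay moss reed rye rose iris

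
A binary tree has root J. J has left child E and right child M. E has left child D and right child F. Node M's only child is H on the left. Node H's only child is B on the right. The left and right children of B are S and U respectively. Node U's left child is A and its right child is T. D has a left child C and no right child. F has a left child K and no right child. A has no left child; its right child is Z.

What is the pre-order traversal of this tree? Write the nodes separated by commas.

J, E, D, C, F, K, M, H, B, S, U, A, Z, T

Pre-order visits the node, then its left subtree, then its right subtree.
Visit J.
At J: go left to E.
  Visit E.
  At E: go left to D.
    Visit D.
    At D: go left to C.
      C is a leaf — visit C.
    At D: no right child.
  At E: go right to F.
    Visit F.
    At F: go left to K.
      K is a leaf — visit K.
    At F: no right child.
At J: go right to M.
  Visit M.
  At M: go left to H.
    Visit H.
    At H: no left child.
    At H: go right to B.
      Visit B.
      At B: go left to S.
        S is a leaf — visit S.
      At B: go right to U.
        Visit U.
        At U: go left to A.
          Visit A.
          At A: no left child.
          At A: go right to Z.
            Z is a leaf — visit Z.
        At U: go right to T.
          T is a leaf — visit T.
  At M: no right child.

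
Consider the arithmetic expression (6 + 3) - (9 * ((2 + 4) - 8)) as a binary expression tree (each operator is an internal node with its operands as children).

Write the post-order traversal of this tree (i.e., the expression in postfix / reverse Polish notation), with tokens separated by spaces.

Post-order on an expression tree gives postfix notation: for each operator, emit left operand, right operand, then the operator.

6 3 + 9 2 4 + 8 - * -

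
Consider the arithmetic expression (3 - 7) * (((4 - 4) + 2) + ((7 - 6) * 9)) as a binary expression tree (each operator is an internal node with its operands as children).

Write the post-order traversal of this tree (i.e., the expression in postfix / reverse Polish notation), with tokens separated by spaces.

3 7 - 4 4 - 2 + 7 6 - 9 * + *

Post-order on an expression tree gives postfix notation: for each operator, emit left operand, right operand, then the operator.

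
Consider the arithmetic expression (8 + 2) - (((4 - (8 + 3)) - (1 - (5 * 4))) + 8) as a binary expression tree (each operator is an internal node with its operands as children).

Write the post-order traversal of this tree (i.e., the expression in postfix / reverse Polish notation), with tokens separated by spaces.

8 2 + 4 8 3 + - 1 5 4 * - - 8 + -

Post-order on an expression tree gives postfix notation: for each operator, emit left operand, right operand, then the operator.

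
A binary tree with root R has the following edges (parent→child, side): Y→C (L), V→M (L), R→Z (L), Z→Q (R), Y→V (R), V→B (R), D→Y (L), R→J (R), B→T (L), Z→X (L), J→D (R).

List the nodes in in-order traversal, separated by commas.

X, Z, Q, R, J, C, Y, M, V, T, B, D

In-order visits the left subtree, then the node, then the right subtree.
At R: go left to Z.
  At Z: go left to X.
    X is a leaf — visit X.
  Visit Z.
  At Z: go right to Q.
    Q is a leaf — visit Q.
Visit R.
At R: go right to J.
  At J: no left child.
  Visit J.
  At J: go right to D.
    At D: go left to Y.
      At Y: go left to C.
        C is a leaf — visit C.
      Visit Y.
      At Y: go right to V.
        At V: go left to M.
          M is a leaf — visit M.
        Visit V.
        At V: go right to B.
          At B: go left to T.
            T is a leaf — visit T.
          Visit B.
          At B: no right child.
    Visit D.
    At D: no right child.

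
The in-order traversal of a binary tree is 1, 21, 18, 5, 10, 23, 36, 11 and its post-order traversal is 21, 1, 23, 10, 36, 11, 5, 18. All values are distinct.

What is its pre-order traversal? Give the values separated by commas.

The last element of post-order is the root; it splits in-order into left and right subtrees.
Root 18: left subtree has 2 nodes {1, 21}, right has 5 {5, 10, 23, 36, 11}.
  Root 1: left subtree has 0 nodes { }, right has 1 {21}.
  Root 5: left subtree has 0 nodes { }, right has 4 {10, 23, 36, 11}.
    Root 11: left subtree has 3 nodes {10, 23, 36}, right has 0 { }.
      Root 36: left subtree has 2 nodes {10, 23}, right has 0 { }.
        Root 10: left subtree has 0 nodes { }, right has 1 {23}.

18, 1, 21, 5, 11, 36, 10, 23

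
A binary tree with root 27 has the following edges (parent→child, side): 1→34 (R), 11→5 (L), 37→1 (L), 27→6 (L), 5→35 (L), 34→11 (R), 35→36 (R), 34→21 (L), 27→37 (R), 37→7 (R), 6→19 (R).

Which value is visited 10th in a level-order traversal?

Level-order visits nodes level by level from the root, left to right within each level.
Level 0: 27
Level 1: 6, 37
Level 2: 19, 1, 7
Level 3: 34
Level 4: 21, 11
Level 5: 5
Level 6: 35
Level 7: 36
Full level-order sequence: 27, 6, 37, 19, 1, 7, 34, 21, 11, 5, 35, 36.

5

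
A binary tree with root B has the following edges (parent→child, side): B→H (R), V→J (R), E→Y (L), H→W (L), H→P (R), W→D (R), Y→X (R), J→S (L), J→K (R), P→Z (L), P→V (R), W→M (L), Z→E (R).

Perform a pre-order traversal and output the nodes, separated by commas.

Pre-order visits the node, then its left subtree, then its right subtree.
Visit B.
At B: no left child.
At B: go right to H.
  Visit H.
  At H: go left to W.
    Visit W.
    At W: go left to M.
      M is a leaf — visit M.
    At W: go right to D.
      D is a leaf — visit D.
  At H: go right to P.
    Visit P.
    At P: go left to Z.
      Visit Z.
      At Z: no left child.
      At Z: go right to E.
        Visit E.
        At E: go left to Y.
          Visit Y.
          At Y: no left child.
          At Y: go right to X.
            X is a leaf — visit X.
        At E: no right child.
    At P: go right to V.
      Visit V.
      At V: no left child.
      At V: go right to J.
        Visit J.
        At J: go left to S.
          S is a leaf — visit S.
        At J: go right to K.
          K is a leaf — visit K.

B, H, W, M, D, P, Z, E, Y, X, V, J, S, K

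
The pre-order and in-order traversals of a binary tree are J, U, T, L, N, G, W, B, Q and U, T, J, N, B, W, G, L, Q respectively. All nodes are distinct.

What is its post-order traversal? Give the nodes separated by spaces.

T U B W G N Q L J

The first element of pre-order is the root; it splits in-order into left and right subtrees.
Root J: left subtree has 2 nodes {U, T}, right has 6 {N, B, W, G, L, Q}.
  Root U: left subtree has 0 nodes { }, right has 1 {T}.
  Root L: left subtree has 4 nodes {N, B, W, G}, right has 1 {Q}.
    Root N: left subtree has 0 nodes { }, right has 3 {B, W, G}.
      Root G: left subtree has 2 nodes {B, W}, right has 0 { }.
        Root W: left subtree has 1 node {B}, right has 0 { }.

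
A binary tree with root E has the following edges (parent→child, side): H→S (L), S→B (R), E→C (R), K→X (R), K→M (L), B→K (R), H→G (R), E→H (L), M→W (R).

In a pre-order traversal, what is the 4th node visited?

B

Pre-order visits the node, then its left subtree, then its right subtree.
Visit E.
At E: go left to H.
  Visit H.
  At H: go left to S.
    Visit S.
    At S: no left child.
    At S: go right to B.
      Visit B.
      At B: no left child.
      At B: go right to K.
        Visit K.
        At K: go left to M.
          Visit M.
          At M: no left child.
          At M: go right to W.
            W is a leaf — visit W.
        At K: go right to X.
          X is a leaf — visit X.
  At H: go right to G.
    G is a leaf — visit G.
At E: go right to C.
  C is a leaf — visit C.
Full pre-order sequence: E, H, S, B, K, M, W, X, G, C.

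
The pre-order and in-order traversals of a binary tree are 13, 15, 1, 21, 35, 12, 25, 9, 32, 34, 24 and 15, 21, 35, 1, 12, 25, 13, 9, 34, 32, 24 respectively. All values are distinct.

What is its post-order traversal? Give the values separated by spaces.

35 21 25 12 1 15 34 24 32 9 13

The first element of pre-order is the root; it splits in-order into left and right subtrees.
Root 13: left subtree has 6 nodes {15, 21, 35, 1, 12, 25}, right has 4 {9, 34, 32, 24}.
  Root 15: left subtree has 0 nodes { }, right has 5 {21, 35, 1, 12, 25}.
    Root 1: left subtree has 2 nodes {21, 35}, right has 2 {12, 25}.
      Root 21: left subtree has 0 nodes { }, right has 1 {35}.
      Root 12: left subtree has 0 nodes { }, right has 1 {25}.
  Root 9: left subtree has 0 nodes { }, right has 3 {34, 32, 24}.
    Root 32: left subtree has 1 node {34}, right has 1 {24}.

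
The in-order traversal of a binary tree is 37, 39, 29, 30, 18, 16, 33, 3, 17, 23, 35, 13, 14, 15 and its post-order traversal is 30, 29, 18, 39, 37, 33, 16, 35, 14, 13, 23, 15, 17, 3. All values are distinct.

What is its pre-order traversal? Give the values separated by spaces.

The last element of post-order is the root; it splits in-order into left and right subtrees.
Root 3: left subtree has 7 nodes {37, 39, 29, 30, 18, 16, 33}, right has 6 {17, 23, 35, 13, 14, 15}.
  Root 16: left subtree has 5 nodes {37, 39, 29, 30, 18}, right has 1 {33}.
    Root 37: left subtree has 0 nodes { }, right has 4 {39, 29, 30, 18}.
      Root 39: left subtree has 0 nodes { }, right has 3 {29, 30, 18}.
        Root 18: left subtree has 2 nodes {29, 30}, right has 0 { }.
          Root 29: left subtree has 0 nodes { }, right has 1 {30}.
  Root 17: left subtree has 0 nodes { }, right has 5 {23, 35, 13, 14, 15}.
    Root 15: left subtree has 4 nodes {23, 35, 13, 14}, right has 0 { }.
      Root 23: left subtree has 0 nodes { }, right has 3 {35, 13, 14}.
        Root 13: left subtree has 1 node {35}, right has 1 {14}.

3 16 37 39 18 29 30 33 17 15 23 13 35 14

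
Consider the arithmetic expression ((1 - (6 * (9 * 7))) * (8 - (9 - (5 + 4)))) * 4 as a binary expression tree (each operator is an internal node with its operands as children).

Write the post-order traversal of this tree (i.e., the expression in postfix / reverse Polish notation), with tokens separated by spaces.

1 6 9 7 * * - 8 9 5 4 + - - * 4 *

Post-order on an expression tree gives postfix notation: for each operator, emit left operand, right operand, then the operator.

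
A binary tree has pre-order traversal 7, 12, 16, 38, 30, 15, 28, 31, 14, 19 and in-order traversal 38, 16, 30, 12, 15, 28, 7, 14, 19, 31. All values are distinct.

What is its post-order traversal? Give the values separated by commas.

The first element of pre-order is the root; it splits in-order into left and right subtrees.
Root 7: left subtree has 6 nodes {38, 16, 30, 12, 15, 28}, right has 3 {14, 19, 31}.
  Root 12: left subtree has 3 nodes {38, 16, 30}, right has 2 {15, 28}.
    Root 16: left subtree has 1 node {38}, right has 1 {30}.
    Root 15: left subtree has 0 nodes { }, right has 1 {28}.
  Root 31: left subtree has 2 nodes {14, 19}, right has 0 { }.
    Root 14: left subtree has 0 nodes { }, right has 1 {19}.

38, 30, 16, 28, 15, 12, 19, 14, 31, 7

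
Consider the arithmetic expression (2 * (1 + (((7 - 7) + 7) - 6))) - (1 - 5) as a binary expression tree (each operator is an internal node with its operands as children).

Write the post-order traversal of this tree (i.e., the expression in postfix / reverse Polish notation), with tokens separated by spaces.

Post-order on an expression tree gives postfix notation: for each operator, emit left operand, right operand, then the operator.

2 1 7 7 - 7 + 6 - + * 1 5 - -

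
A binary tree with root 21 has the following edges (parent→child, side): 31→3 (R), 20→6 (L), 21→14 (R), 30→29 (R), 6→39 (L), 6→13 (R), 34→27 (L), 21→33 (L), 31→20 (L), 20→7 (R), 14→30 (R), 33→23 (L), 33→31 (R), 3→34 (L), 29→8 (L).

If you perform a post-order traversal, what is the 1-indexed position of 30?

Post-order visits the left subtree, then the right subtree, then the node.
At 21: go left to 33.
  At 33: go left to 23.
    23 is a leaf — visit 23.
  At 33: go right to 31.
    At 31: go left to 20.
      At 20: go left to 6.
        At 6: go left to 39.
          39 is a leaf — visit 39.
        At 6: go right to 13.
          13 is a leaf — visit 13.
        Visit 6.
      At 20: go right to 7.
        7 is a leaf — visit 7.
      Visit 20.
    At 31: go right to 3.
      At 3: go left to 34.
        At 34: go left to 27.
          27 is a leaf — visit 27.
        At 34: no right child.
        Visit 34.
      At 3: no right child.
      Visit 3.
    Visit 31.
  Visit 33.
At 21: go right to 14.
  At 14: no left child.
  At 14: go right to 30.
    At 30: no left child.
    At 30: go right to 29.
      At 29: go left to 8.
        8 is a leaf — visit 8.
      At 29: no right child.
      Visit 29.
    Visit 30.
  Visit 14.
Visit 21.
Full post-order sequence: 23, 39, 13, 6, 7, 20, 27, 34, 3, 31, 33, 8, 29, 30, 14, 21.

14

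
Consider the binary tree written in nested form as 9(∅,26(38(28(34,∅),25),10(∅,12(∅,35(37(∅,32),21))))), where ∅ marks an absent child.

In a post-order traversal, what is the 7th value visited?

Post-order visits the left subtree, then the right subtree, then the node.
At 9: no left child.
At 9: go right to 26.
  At 26: go left to 38.
    At 38: go left to 28.
      At 28: go left to 34.
        34 is a leaf — visit 34.
      At 28: no right child.
      Visit 28.
    At 38: go right to 25.
      25 is a leaf — visit 25.
    Visit 38.
  At 26: go right to 10.
    At 10: no left child.
    At 10: go right to 12.
      At 12: no left child.
      At 12: go right to 35.
        At 35: go left to 37.
          At 37: no left child.
          At 37: go right to 32.
            32 is a leaf — visit 32.
          Visit 37.
        At 35: go right to 21.
          21 is a leaf — visit 21.
        Visit 35.
      Visit 12.
    Visit 10.
  Visit 26.
Visit 9.
Full post-order sequence: 34, 28, 25, 38, 32, 37, 21, 35, 12, 10, 26, 9.

21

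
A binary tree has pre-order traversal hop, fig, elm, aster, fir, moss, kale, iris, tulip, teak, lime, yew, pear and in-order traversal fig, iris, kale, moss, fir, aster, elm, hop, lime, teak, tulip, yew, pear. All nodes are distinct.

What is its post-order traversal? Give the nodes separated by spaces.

iris kale moss fir aster elm fig lime teak pear yew tulip hop

The first element of pre-order is the root; it splits in-order into left and right subtrees.
Root hop: left subtree has 7 nodes {fig, iris, kale, moss, fir, aster, elm}, right has 5 {lime, teak, tulip, yew, pear}.
  Root fig: left subtree has 0 nodes { }, right has 6 {iris, kale, moss, fir, aster, elm}.
    Root elm: left subtree has 5 nodes {iris, kale, moss, fir, aster}, right has 0 { }.
      Root aster: left subtree has 4 nodes {iris, kale, moss, fir}, right has 0 { }.
        Root fir: left subtree has 3 nodes {iris, kale, moss}, right has 0 { }.
          Root moss: left subtree has 2 nodes {iris, kale}, right has 0 { }.
            Root kale: left subtree has 1 node {iris}, right has 0 { }.
  Root tulip: left subtree has 2 nodes {lime, teak}, right has 2 {yew, pear}.
    Root teak: left subtree has 1 node {lime}, right has 0 { }.
    Root yew: left subtree has 0 nodes { }, right has 1 {pear}.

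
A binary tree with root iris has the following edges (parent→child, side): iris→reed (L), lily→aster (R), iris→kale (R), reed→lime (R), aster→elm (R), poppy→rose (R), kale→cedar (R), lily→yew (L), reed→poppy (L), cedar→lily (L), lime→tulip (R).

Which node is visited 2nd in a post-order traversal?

poppy

Post-order visits the left subtree, then the right subtree, then the node.
At iris: go left to reed.
  At reed: go left to poppy.
    At poppy: no left child.
    At poppy: go right to rose.
      rose is a leaf — visit rose.
    Visit poppy.
  At reed: go right to lime.
    At lime: no left child.
    At lime: go right to tulip.
      tulip is a leaf — visit tulip.
    Visit lime.
  Visit reed.
At iris: go right to kale.
  At kale: no left child.
  At kale: go right to cedar.
    At cedar: go left to lily.
      At lily: go left to yew.
        yew is a leaf — visit yew.
      At lily: go right to aster.
        At aster: no left child.
        At aster: go right to elm.
          elm is a leaf — visit elm.
        Visit aster.
      Visit lily.
    At cedar: no right child.
    Visit cedar.
  Visit kale.
Visit iris.
Full post-order sequence: rose, poppy, tulip, lime, reed, yew, elm, aster, lily, cedar, kale, iris.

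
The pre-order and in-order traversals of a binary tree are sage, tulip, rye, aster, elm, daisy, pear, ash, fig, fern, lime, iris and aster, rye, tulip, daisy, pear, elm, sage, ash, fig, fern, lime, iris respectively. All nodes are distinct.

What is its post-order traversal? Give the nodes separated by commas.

The first element of pre-order is the root; it splits in-order into left and right subtrees.
Root sage: left subtree has 6 nodes {aster, rye, tulip, daisy, pear, elm}, right has 5 {ash, fig, fern, lime, iris}.
  Root tulip: left subtree has 2 nodes {aster, rye}, right has 3 {daisy, pear, elm}.
    Root rye: left subtree has 1 node {aster}, right has 0 { }.
    Root elm: left subtree has 2 nodes {daisy, pear}, right has 0 { }.
      Root daisy: left subtree has 0 nodes { }, right has 1 {pear}.
  Root ash: left subtree has 0 nodes { }, right has 4 {fig, fern, lime, iris}.
    Root fig: left subtree has 0 nodes { }, right has 3 {fern, lime, iris}.
      Root fern: left subtree has 0 nodes { }, right has 2 {lime, iris}.
        Root lime: left subtree has 0 nodes { }, right has 1 {iris}.

aster, rye, pear, daisy, elm, tulip, iris, lime, fern, fig, ash, sage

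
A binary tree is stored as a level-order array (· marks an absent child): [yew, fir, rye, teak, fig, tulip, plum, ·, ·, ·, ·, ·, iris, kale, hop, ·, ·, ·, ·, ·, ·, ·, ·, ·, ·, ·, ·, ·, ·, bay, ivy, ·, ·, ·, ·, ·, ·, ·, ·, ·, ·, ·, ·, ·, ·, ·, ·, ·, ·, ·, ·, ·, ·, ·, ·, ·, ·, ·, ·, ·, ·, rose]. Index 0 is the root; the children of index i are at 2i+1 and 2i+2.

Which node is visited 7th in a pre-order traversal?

Pre-order visits the node, then its left subtree, then its right subtree.
Visit yew.
At yew: go left to fir.
  Visit fir.
  At fir: go left to teak.
    teak is a leaf — visit teak.
  At fir: go right to fig.
    fig is a leaf — visit fig.
At yew: go right to rye.
  Visit rye.
  At rye: go left to tulip.
    Visit tulip.
    At tulip: no left child.
    At tulip: go right to iris.
      iris is a leaf — visit iris.
  At rye: go right to plum.
    Visit plum.
    At plum: go left to kale.
      kale is a leaf — visit kale.
    At plum: go right to hop.
      Visit hop.
      At hop: go left to bay.
        bay is a leaf — visit bay.
      At hop: go right to ivy.
        Visit ivy.
        At ivy: go left to rose.
          rose is a leaf — visit rose.
        At ivy: no right child.
Full pre-order sequence: yew, fir, teak, fig, rye, tulip, iris, plum, kale, hop, bay, ivy, rose.

iris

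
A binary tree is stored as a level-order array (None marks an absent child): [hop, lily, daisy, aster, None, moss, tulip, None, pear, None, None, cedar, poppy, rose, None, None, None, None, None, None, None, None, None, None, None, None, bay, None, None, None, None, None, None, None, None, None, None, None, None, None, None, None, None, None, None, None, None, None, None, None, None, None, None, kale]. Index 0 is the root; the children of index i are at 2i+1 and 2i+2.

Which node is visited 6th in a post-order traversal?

Post-order visits the left subtree, then the right subtree, then the node.
At hop: go left to lily.
  At lily: go left to aster.
    At aster: no left child.
    At aster: go right to pear.
      pear is a leaf — visit pear.
    Visit aster.
  At lily: no right child.
  Visit lily.
At hop: go right to daisy.
  At daisy: go left to moss.
    At moss: go left to cedar.
      cedar is a leaf — visit cedar.
    At moss: go right to poppy.
      At poppy: no left child.
      At poppy: go right to bay.
        At bay: go left to kale.
          kale is a leaf — visit kale.
        At bay: no right child.
        Visit bay.
      Visit poppy.
    Visit moss.
  At daisy: go right to tulip.
    At tulip: go left to rose.
      rose is a leaf — visit rose.
    At tulip: no right child.
    Visit tulip.
  Visit daisy.
Visit hop.
Full post-order sequence: pear, aster, lily, cedar, kale, bay, poppy, moss, rose, tulip, daisy, hop.

bay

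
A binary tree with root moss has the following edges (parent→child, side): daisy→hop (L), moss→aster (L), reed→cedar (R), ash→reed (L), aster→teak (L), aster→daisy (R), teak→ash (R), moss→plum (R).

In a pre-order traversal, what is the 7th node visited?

daisy

Pre-order visits the node, then its left subtree, then its right subtree.
Visit moss.
At moss: go left to aster.
  Visit aster.
  At aster: go left to teak.
    Visit teak.
    At teak: no left child.
    At teak: go right to ash.
      Visit ash.
      At ash: go left to reed.
        Visit reed.
        At reed: no left child.
        At reed: go right to cedar.
          cedar is a leaf — visit cedar.
      At ash: no right child.
  At aster: go right to daisy.
    Visit daisy.
    At daisy: go left to hop.
      hop is a leaf — visit hop.
    At daisy: no right child.
At moss: go right to plum.
  plum is a leaf — visit plum.
Full pre-order sequence: moss, aster, teak, ash, reed, cedar, daisy, hop, plum.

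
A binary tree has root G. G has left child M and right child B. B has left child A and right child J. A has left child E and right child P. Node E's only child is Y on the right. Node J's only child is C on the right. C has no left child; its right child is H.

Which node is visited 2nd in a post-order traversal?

Y

Post-order visits the left subtree, then the right subtree, then the node.
At G: go left to M.
  M is a leaf — visit M.
At G: go right to B.
  At B: go left to A.
    At A: go left to E.
      At E: no left child.
      At E: go right to Y.
        Y is a leaf — visit Y.
      Visit E.
    At A: go right to P.
      P is a leaf — visit P.
    Visit A.
  At B: go right to J.
    At J: no left child.
    At J: go right to C.
      At C: no left child.
      At C: go right to H.
        H is a leaf — visit H.
      Visit C.
    Visit J.
  Visit B.
Visit G.
Full post-order sequence: M, Y, E, P, A, H, C, J, B, G.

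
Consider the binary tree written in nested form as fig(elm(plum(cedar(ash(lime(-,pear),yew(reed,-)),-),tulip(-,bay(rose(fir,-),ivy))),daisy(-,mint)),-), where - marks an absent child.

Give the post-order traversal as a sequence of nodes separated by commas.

pear, lime, reed, yew, ash, cedar, fir, rose, ivy, bay, tulip, plum, mint, daisy, elm, fig

Post-order visits the left subtree, then the right subtree, then the node.
At fig: go left to elm.
  At elm: go left to plum.
    At plum: go left to cedar.
      At cedar: go left to ash.
        At ash: go left to lime.
          At lime: no left child.
          At lime: go right to pear.
            pear is a leaf — visit pear.
          Visit lime.
        At ash: go right to yew.
          At yew: go left to reed.
            reed is a leaf — visit reed.
          At yew: no right child.
          Visit yew.
        Visit ash.
      At cedar: no right child.
      Visit cedar.
    At plum: go right to tulip.
      At tulip: no left child.
      At tulip: go right to bay.
        At bay: go left to rose.
          At rose: go left to fir.
            fir is a leaf — visit fir.
          At rose: no right child.
          Visit rose.
        At bay: go right to ivy.
          ivy is a leaf — visit ivy.
        Visit bay.
      Visit tulip.
    Visit plum.
  At elm: go right to daisy.
    At daisy: no left child.
    At daisy: go right to mint.
      mint is a leaf — visit mint.
    Visit daisy.
  Visit elm.
At fig: no right child.
Visit fig.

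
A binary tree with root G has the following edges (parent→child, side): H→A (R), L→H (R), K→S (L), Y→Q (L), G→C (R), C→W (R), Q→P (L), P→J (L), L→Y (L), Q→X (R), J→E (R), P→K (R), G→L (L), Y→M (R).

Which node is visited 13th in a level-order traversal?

Level-order visits nodes level by level from the root, left to right within each level.
Level 0: G
Level 1: L, C
Level 2: Y, H, W
Level 3: Q, M, A
Level 4: P, X
Level 5: J, K
Level 6: E, S
Full level-order sequence: G, L, C, Y, H, W, Q, M, A, P, X, J, K, E, S.

K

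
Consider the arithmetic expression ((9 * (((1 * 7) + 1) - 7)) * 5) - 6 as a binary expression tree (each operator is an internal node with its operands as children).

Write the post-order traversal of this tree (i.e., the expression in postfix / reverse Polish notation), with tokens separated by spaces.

Post-order on an expression tree gives postfix notation: for each operator, emit left operand, right operand, then the operator.

9 1 7 * 1 + 7 - * 5 * 6 -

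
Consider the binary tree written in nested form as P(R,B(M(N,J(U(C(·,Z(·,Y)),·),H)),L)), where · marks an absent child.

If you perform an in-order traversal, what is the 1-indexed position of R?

1

In-order visits the left subtree, then the node, then the right subtree.
At P: go left to R.
  R is a leaf — visit R.
Visit P.
At P: go right to B.
  At B: go left to M.
    At M: go left to N.
      N is a leaf — visit N.
    Visit M.
    At M: go right to J.
      At J: go left to U.
        At U: go left to C.
          At C: no left child.
          Visit C.
          At C: go right to Z.
            At Z: no left child.
            Visit Z.
            At Z: go right to Y.
              Y is a leaf — visit Y.
        Visit U.
        At U: no right child.
      Visit J.
      At J: go right to H.
        H is a leaf — visit H.
  Visit B.
  At B: go right to L.
    L is a leaf — visit L.
Full in-order sequence: R, P, N, M, C, Z, Y, U, J, H, B, L.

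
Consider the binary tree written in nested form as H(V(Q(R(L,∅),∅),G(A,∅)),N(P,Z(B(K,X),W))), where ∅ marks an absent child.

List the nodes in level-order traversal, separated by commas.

Level-order visits nodes level by level from the root, left to right within each level.
Level 0: H
Level 1: V, N
Level 2: Q, G, P, Z
Level 3: R, A, B, W
Level 4: L, K, X

H, V, N, Q, G, P, Z, R, A, B, W, L, K, X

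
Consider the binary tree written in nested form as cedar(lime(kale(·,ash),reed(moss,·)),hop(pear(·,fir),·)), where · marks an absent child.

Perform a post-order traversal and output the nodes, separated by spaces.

ash kale moss reed lime fir pear hop cedar

Post-order visits the left subtree, then the right subtree, then the node.
At cedar: go left to lime.
  At lime: go left to kale.
    At kale: no left child.
    At kale: go right to ash.
      ash is a leaf — visit ash.
    Visit kale.
  At lime: go right to reed.
    At reed: go left to moss.
      moss is a leaf — visit moss.
    At reed: no right child.
    Visit reed.
  Visit lime.
At cedar: go right to hop.
  At hop: go left to pear.
    At pear: no left child.
    At pear: go right to fir.
      fir is a leaf — visit fir.
    Visit pear.
  At hop: no right child.
  Visit hop.
Visit cedar.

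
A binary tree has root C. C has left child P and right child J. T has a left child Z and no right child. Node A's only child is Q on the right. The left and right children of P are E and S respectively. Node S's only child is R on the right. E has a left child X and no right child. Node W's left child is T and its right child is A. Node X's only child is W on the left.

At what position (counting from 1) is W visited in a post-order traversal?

5

Post-order visits the left subtree, then the right subtree, then the node.
At C: go left to P.
  At P: go left to E.
    At E: go left to X.
      At X: go left to W.
        At W: go left to T.
          At T: go left to Z.
            Z is a leaf — visit Z.
          At T: no right child.
          Visit T.
        At W: go right to A.
          At A: no left child.
          At A: go right to Q.
            Q is a leaf — visit Q.
          Visit A.
        Visit W.
      At X: no right child.
      Visit X.
    At E: no right child.
    Visit E.
  At P: go right to S.
    At S: no left child.
    At S: go right to R.
      R is a leaf — visit R.
    Visit S.
  Visit P.
At C: go right to J.
  J is a leaf — visit J.
Visit C.
Full post-order sequence: Z, T, Q, A, W, X, E, R, S, P, J, C.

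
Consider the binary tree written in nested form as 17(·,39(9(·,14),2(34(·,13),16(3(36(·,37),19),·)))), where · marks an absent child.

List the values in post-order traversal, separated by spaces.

Post-order visits the left subtree, then the right subtree, then the node.
At 17: no left child.
At 17: go right to 39.
  At 39: go left to 9.
    At 9: no left child.
    At 9: go right to 14.
      14 is a leaf — visit 14.
    Visit 9.
  At 39: go right to 2.
    At 2: go left to 34.
      At 34: no left child.
      At 34: go right to 13.
        13 is a leaf — visit 13.
      Visit 34.
    At 2: go right to 16.
      At 16: go left to 3.
        At 3: go left to 36.
          At 36: no left child.
          At 36: go right to 37.
            37 is a leaf — visit 37.
          Visit 36.
        At 3: go right to 19.
          19 is a leaf — visit 19.
        Visit 3.
      At 16: no right child.
      Visit 16.
    Visit 2.
  Visit 39.
Visit 17.

14 9 13 34 37 36 19 3 16 2 39 17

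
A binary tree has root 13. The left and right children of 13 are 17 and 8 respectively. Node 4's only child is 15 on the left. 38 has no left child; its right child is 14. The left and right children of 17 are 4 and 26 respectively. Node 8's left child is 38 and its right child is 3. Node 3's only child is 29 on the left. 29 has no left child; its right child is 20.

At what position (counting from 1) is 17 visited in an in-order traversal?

3

In-order visits the left subtree, then the node, then the right subtree.
At 13: go left to 17.
  At 17: go left to 4.
    At 4: go left to 15.
      15 is a leaf — visit 15.
    Visit 4.
    At 4: no right child.
  Visit 17.
  At 17: go right to 26.
    26 is a leaf — visit 26.
Visit 13.
At 13: go right to 8.
  At 8: go left to 38.
    At 38: no left child.
    Visit 38.
    At 38: go right to 14.
      14 is a leaf — visit 14.
  Visit 8.
  At 8: go right to 3.
    At 3: go left to 29.
      At 29: no left child.
      Visit 29.
      At 29: go right to 20.
        20 is a leaf — visit 20.
    Visit 3.
    At 3: no right child.
Full in-order sequence: 15, 4, 17, 26, 13, 38, 14, 8, 29, 20, 3.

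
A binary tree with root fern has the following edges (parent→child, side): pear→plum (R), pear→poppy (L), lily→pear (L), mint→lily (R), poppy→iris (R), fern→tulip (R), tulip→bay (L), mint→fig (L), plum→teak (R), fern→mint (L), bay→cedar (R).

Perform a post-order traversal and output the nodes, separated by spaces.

Post-order visits the left subtree, then the right subtree, then the node.
At fern: go left to mint.
  At mint: go left to fig.
    fig is a leaf — visit fig.
  At mint: go right to lily.
    At lily: go left to pear.
      At pear: go left to poppy.
        At poppy: no left child.
        At poppy: go right to iris.
          iris is a leaf — visit iris.
        Visit poppy.
      At pear: go right to plum.
        At plum: no left child.
        At plum: go right to teak.
          teak is a leaf — visit teak.
        Visit plum.
      Visit pear.
    At lily: no right child.
    Visit lily.
  Visit mint.
At fern: go right to tulip.
  At tulip: go left to bay.
    At bay: no left child.
    At bay: go right to cedar.
      cedar is a leaf — visit cedar.
    Visit bay.
  At tulip: no right child.
  Visit tulip.
Visit fern.

fig iris poppy teak plum pear lily mint cedar bay tulip fern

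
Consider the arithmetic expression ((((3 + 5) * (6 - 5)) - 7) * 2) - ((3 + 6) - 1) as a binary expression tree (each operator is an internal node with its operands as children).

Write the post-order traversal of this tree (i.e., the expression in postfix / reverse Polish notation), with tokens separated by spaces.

Post-order on an expression tree gives postfix notation: for each operator, emit left operand, right operand, then the operator.

3 5 + 6 5 - * 7 - 2 * 3 6 + 1 - -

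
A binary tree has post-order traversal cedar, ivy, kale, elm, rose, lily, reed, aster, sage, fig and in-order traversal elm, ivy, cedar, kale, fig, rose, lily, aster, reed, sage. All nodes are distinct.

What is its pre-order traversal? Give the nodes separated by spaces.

The last element of post-order is the root; it splits in-order into left and right subtrees.
Root fig: left subtree has 4 nodes {elm, ivy, cedar, kale}, right has 5 {rose, lily, aster, reed, sage}.
  Root elm: left subtree has 0 nodes { }, right has 3 {ivy, cedar, kale}.
    Root kale: left subtree has 2 nodes {ivy, cedar}, right has 0 { }.
      Root ivy: left subtree has 0 nodes { }, right has 1 {cedar}.
  Root sage: left subtree has 4 nodes {rose, lily, aster, reed}, right has 0 { }.
    Root aster: left subtree has 2 nodes {rose, lily}, right has 1 {reed}.
      Root lily: left subtree has 1 node {rose}, right has 0 { }.

fig elm kale ivy cedar sage aster lily rose reed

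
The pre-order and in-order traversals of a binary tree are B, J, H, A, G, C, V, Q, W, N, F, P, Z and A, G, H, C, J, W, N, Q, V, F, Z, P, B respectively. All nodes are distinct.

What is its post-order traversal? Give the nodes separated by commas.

The first element of pre-order is the root; it splits in-order into left and right subtrees.
Root B: left subtree has 12 nodes {A, G, H, C, J, W, N, Q, V, F, Z, P}, right has 0 { }.
  Root J: left subtree has 4 nodes {A, G, H, C}, right has 7 {W, N, Q, V, F, Z, P}.
    Root H: left subtree has 2 nodes {A, G}, right has 1 {C}.
      Root A: left subtree has 0 nodes { }, right has 1 {G}.
    Root V: left subtree has 3 nodes {W, N, Q}, right has 3 {F, Z, P}.
      Root Q: left subtree has 2 nodes {W, N}, right has 0 { }.
        Root W: left subtree has 0 nodes { }, right has 1 {N}.
      Root F: left subtree has 0 nodes { }, right has 2 {Z, P}.
        Root P: left subtree has 1 node {Z}, right has 0 { }.

G, A, C, H, N, W, Q, Z, P, F, V, J, B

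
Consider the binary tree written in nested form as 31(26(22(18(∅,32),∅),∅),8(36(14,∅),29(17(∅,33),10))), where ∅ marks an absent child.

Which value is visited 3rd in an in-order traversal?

22

In-order visits the left subtree, then the node, then the right subtree.
At 31: go left to 26.
  At 26: go left to 22.
    At 22: go left to 18.
      At 18: no left child.
      Visit 18.
      At 18: go right to 32.
        32 is a leaf — visit 32.
    Visit 22.
    At 22: no right child.
  Visit 26.
  At 26: no right child.
Visit 31.
At 31: go right to 8.
  At 8: go left to 36.
    At 36: go left to 14.
      14 is a leaf — visit 14.
    Visit 36.
    At 36: no right child.
  Visit 8.
  At 8: go right to 29.
    At 29: go left to 17.
      At 17: no left child.
      Visit 17.
      At 17: go right to 33.
        33 is a leaf — visit 33.
    Visit 29.
    At 29: go right to 10.
      10 is a leaf — visit 10.
Full in-order sequence: 18, 32, 22, 26, 31, 14, 36, 8, 17, 33, 29, 10.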